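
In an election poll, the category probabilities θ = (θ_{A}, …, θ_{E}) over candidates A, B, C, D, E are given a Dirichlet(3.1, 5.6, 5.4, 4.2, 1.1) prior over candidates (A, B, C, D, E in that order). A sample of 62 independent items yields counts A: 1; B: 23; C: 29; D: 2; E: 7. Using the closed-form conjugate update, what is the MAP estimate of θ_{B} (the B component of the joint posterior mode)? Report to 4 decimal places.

0.3613

The Dirichlet prior is conjugate to the Multinomial likelihood: each posterior αⱼ = prior αⱼ + observed count nⱼ.
Posterior concentration: (4.1, 28.6, 34.4, 6.2, 8.1), total = 81.4.
Joint mode component: (α_{B}−1)/(Σα−K) = 27.6/76.4 = 0.3613.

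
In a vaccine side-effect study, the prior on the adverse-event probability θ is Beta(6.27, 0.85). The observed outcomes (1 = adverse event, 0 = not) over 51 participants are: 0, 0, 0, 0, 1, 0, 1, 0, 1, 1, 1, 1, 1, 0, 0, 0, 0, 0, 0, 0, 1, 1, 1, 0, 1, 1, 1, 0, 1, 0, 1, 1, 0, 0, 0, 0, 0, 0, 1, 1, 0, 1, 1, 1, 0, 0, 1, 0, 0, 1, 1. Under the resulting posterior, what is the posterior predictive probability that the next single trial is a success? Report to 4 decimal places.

0.5208

The Beta prior is conjugate to a Binomial/Bernoulli likelihood; the update adds successes to α and failures to β.
Posterior: Beta(α+k, β+n−k) = Beta(6.27+24, 0.85+27) = Beta(30.27, 27.85).
For a single future Bernoulli trial, P(success | data) = α/(α+β) = 0.5208.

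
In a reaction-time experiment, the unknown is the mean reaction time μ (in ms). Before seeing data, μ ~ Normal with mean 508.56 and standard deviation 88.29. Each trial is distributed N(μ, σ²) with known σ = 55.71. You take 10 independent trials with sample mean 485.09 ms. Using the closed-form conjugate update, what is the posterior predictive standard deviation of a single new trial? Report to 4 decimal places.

58.3274

For Normal data with known variance σ², a Normal(μ₀, σ₀²) prior on μ is conjugate. Posterior precision = 1/σ₀² + n/σ²; posterior mean is the precision-weighted average of μ₀ and x̄.
σ₀² = 88.29² = 7795.1241, σ² = 55.71² = 3103.6041; σ² + n·σ₀² = 3103.6041 + 10·7795.1241 = 81054.8451.
Posterior precision = 1/σ₀² + n/σ² = 1/7795.1241 + 10/3103.6041 = (σ² + n·σ₀²)/(σ₀²σ²) = 81054.8451/(7795.1241·3103.6041); posterior variance σₙ² = σ₀²σ²/(σ² + n·σ₀²) = 7795.1241·3103.6041/81054.8451 = 298.476656.
Predictive variance for one new observation = σₙ² + σ² = 7795.1241·3103.6041/81054.8451 + 3103.6041 = σ²·(σ₀² + 81054.8451)/81054.8451 = 3103.6041·88849.9692/81054.8451 = 3402.080756; SD = √(3103.6041·88849.9692/81054.8451) = 58.3274.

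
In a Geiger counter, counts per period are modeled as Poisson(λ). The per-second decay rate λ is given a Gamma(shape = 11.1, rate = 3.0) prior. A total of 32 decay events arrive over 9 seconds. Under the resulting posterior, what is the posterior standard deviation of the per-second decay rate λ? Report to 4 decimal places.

With a Gamma(shape α, rate β) prior, the Poisson likelihood is conjugate: the posterior is Gamma(α + ΣXᵢ, β + n).
Posterior: Gamma(α+S, β+n) = Gamma(11.1+32, 3.0+9) = Gamma(43.1, 12.0).
SD = √α/β = √43.1/12.0 = 0.5471.

0.5471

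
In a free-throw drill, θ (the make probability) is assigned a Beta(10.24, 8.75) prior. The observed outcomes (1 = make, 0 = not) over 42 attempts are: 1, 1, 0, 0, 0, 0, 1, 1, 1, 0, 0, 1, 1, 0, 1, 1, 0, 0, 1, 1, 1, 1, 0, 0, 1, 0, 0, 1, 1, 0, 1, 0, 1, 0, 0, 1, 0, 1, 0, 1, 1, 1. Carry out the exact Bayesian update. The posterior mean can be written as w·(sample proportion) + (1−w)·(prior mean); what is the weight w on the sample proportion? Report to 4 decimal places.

0.6886

The Beta prior is conjugate to a Binomial/Bernoulli likelihood; the update adds successes to α and failures to β.
Posterior mean = (α₀+k)/(α₀+β₀+n) = [n/(α₀+β₀+n)]·(k/n) + [(α₀+β₀)/(α₀+β₀+n)]·α₀/(α₀+β₀), so only n and the prior enter the weight.
The weight on the data is w = n/(α₀+β₀+n) = 42/(10.24+8.75+42) = 42/60.99 = 0.6886.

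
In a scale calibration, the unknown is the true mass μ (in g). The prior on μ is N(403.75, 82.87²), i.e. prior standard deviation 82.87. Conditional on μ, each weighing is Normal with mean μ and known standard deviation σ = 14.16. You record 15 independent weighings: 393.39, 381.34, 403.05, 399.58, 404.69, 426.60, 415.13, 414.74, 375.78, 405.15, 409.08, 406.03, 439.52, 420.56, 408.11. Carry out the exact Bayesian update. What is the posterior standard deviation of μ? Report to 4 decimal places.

3.6525

For Normal data with known variance σ², a Normal(μ₀, σ₀²) prior on μ is conjugate. Posterior precision = 1/σ₀² + n/σ²; posterior mean is the precision-weighted average of μ₀ and x̄.
σ₀² = 82.87² = 6867.4369, σ² = 14.16² = 200.5056; σ² + n·σ₀² = 200.5056 + 15·6867.4369 = 103212.0591.
Posterior precision = 1/σ₀² + n/σ² = 1/6867.4369 + 15/200.5056 = (σ² + n·σ₀²)/(σ₀²σ²) = 103212.0591/(6867.4369·200.5056); posterior variance σₙ² = σ₀²σ²/(σ² + n·σ₀²) = 6867.4369·200.5056/103212.0591 = 13.341072.
Posterior SD = √σₙ² = √(6867.4369·200.5056/103212.0591) = 3.6525.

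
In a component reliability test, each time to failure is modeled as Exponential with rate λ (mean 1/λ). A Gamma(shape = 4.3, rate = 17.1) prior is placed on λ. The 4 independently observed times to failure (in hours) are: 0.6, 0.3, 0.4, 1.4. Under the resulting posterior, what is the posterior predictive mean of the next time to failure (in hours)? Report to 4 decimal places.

With a Gamma(shape α, rate β) prior on the exponential rate λ, the posterior after n observations with total T = Σxᵢ is Gamma(α+n, β+T).
Sum of observations T = 2.7 hours; n = 4.
Posterior: Gamma(4.3+4, 17.1+2.7) = Gamma(8.3, 19.8).
The predictive distribution for the next observation is Lomax; its mean is β/(α−1) = 19.8/7.3 = 2.7123.

2.7123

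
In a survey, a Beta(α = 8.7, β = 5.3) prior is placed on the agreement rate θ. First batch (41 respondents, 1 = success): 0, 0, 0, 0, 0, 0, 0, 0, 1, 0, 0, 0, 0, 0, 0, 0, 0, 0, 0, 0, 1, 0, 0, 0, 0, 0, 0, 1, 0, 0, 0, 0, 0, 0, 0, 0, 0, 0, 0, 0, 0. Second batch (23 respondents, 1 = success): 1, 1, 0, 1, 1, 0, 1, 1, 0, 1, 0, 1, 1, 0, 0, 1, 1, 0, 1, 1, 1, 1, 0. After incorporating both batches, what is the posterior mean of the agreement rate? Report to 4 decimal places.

The Beta prior is conjugate to a Binomial/Bernoulli likelihood; the update adds successes to α and failures to β.
After batch 1: Beta(8.7+3, 5.3+38) = Beta(11.7, 43.3).
After batch 2: Beta(11.7+15, 43.3+8) = Beta(26.7, 51.3).
Posterior mean = α/(α+β) = 26.7/78.0 = 0.3423.

0.3423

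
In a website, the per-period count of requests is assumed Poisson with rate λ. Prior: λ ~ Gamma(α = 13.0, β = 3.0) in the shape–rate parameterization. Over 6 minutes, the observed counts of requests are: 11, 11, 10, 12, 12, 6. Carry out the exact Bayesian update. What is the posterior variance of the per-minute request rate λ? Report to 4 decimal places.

0.9259

With a Gamma(shape α, rate β) prior, the Poisson likelihood is conjugate: the posterior is Gamma(α + ΣXᵢ, β + n).
Sum of counts S = 62 over n = 6 minutes.
Posterior: Gamma(α+S, β+n) = Gamma(13.0+62, 3.0+6) = Gamma(75.0, 9.0).
Var = α/β² = 75.0/9.0² = 0.9259.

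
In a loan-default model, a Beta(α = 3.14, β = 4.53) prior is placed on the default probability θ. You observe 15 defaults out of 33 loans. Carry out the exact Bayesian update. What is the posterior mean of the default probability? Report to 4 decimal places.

The Beta prior is conjugate to a Binomial/Bernoulli likelihood; the update adds successes to α and failures to β.
Posterior: Beta(α+k, β+n−k) = Beta(3.14+15, 4.53+18) = Beta(18.14, 22.53).
Posterior mean = α/(α+β) = 18.14/40.67 = 0.4460.

0.4460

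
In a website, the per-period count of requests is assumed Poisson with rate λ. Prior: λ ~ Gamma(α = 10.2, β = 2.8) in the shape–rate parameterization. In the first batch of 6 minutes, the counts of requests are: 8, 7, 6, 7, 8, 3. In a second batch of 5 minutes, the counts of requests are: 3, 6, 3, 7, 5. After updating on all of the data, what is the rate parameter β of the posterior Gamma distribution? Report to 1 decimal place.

With a Gamma(shape α, rate β) prior, the Poisson likelihood is conjugate: the posterior is Gamma(α + ΣXᵢ, β + n).
Batch 1: sum of counts S = 39 over n = 6 minutes.
After batch 1: Gamma(α+S, β+n) = Gamma(10.2+39, 2.8+6) = Gamma(49.2, 8.8).
Batch 2: sum of counts S = 24 over n = 5 minutes.
After batch 2: Gamma(α+S, β+n) = Gamma(49.2+24, 8.8+5) = Gamma(73.2, 13.8).
Posterior β = 13.8.

13.8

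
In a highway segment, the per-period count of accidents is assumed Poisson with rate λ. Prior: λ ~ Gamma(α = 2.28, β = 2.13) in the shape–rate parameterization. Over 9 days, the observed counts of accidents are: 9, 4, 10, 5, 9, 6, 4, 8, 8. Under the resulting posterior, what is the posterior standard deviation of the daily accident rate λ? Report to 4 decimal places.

With a Gamma(shape α, rate β) prior, the Poisson likelihood is conjugate: the posterior is Gamma(α + ΣXᵢ, β + n).
Sum of counts S = 63 over n = 9 days.
Posterior: Gamma(α+S, β+n) = Gamma(2.28+63, 2.13+9) = Gamma(65.28, 11.13).
SD = √α/β = √65.28/11.13 = 0.7259.

0.7259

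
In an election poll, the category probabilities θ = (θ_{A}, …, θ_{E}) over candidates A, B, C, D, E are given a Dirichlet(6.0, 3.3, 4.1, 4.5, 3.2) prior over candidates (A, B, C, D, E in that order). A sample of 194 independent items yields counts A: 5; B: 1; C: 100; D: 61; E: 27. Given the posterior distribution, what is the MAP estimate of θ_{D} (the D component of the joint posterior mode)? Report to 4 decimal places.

The Dirichlet prior is conjugate to the Multinomial likelihood: each posterior αⱼ = prior αⱼ + observed count nⱼ.
Posterior concentration: (11.0, 4.3, 104.1, 65.5, 30.2), total = 215.1.
Joint mode component: (α_{D}−1)/(Σα−K) = 64.5/210.1 = 0.3070.

0.3070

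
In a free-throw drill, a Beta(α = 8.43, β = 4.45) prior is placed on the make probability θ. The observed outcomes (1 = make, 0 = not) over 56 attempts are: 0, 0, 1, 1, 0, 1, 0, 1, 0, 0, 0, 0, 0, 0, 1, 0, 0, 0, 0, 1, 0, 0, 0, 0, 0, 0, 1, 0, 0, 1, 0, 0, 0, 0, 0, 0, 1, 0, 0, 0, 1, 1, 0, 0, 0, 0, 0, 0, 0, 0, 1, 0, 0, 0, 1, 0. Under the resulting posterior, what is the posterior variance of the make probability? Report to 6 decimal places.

The Beta prior is conjugate to a Binomial/Bernoulli likelihood; the update adds successes to α and failures to β.
Posterior: Beta(α+k, β+n−k) = Beta(8.43+13, 4.45+43) = Beta(21.43, 47.45).
Var = αβ/((α+β)²(α+β+1)) = 21.43·47.45/(68.88²·69.88) = 0.003067.

0.003067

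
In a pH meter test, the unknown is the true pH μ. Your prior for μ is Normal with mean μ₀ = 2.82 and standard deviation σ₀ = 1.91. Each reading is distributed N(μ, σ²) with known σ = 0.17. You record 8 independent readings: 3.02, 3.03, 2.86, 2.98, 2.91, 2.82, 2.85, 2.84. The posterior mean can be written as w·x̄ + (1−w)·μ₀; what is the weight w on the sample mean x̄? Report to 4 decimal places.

0.9990

For Normal data with known variance σ², a Normal(μ₀, σ₀²) prior on μ is conjugate. Posterior precision = 1/σ₀² + n/σ²; posterior mean is the precision-weighted average of μ₀ and x̄.
σ₀² = 1.91² = 3.6481, σ² = 0.17² = 0.0289. Prior precision 1/σ₀² = 1/3.6481; data precision n/σ² = 8/0.0289.
w = (n/σ²)/(1/σ₀² + n/σ²) = n·σ₀²/(σ² + n·σ₀²) = 8·3.6481/(0.0289 + 8·3.6481) = 29.1848/29.2137 = 0.9990.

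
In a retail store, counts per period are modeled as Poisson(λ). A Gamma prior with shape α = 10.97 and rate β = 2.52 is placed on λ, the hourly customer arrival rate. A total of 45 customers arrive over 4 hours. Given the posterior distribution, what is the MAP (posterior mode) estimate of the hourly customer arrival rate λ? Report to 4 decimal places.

With a Gamma(shape α, rate β) prior, the Poisson likelihood is conjugate: the posterior is Gamma(α + ΣXᵢ, β + n).
Posterior: Gamma(α+S, β+n) = Gamma(10.97+45, 2.52+4) = Gamma(55.97, 6.52).
Mode of Gamma(α,β) for α≥1 is (α−1)/β = 54.97/6.52 = 8.4310.

8.4310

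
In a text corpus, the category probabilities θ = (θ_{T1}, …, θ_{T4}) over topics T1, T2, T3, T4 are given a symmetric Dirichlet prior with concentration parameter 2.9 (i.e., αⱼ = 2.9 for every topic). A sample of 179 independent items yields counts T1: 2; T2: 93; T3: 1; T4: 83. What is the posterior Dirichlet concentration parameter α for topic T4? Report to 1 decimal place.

The Dirichlet prior is conjugate to the Multinomial likelihood: each posterior αⱼ = prior αⱼ + observed count nⱼ.
Posterior concentration: (4.9, 95.9, 3.9, 85.9), total = 190.6.
α_{T4} = 2.9 + 83 = 85.9.

85.9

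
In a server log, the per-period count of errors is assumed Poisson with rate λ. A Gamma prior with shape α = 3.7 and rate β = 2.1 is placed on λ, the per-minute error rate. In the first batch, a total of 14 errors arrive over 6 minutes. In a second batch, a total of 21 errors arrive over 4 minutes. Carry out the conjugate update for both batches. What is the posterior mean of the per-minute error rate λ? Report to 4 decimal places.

3.1983

With a Gamma(shape α, rate β) prior, the Poisson likelihood is conjugate: the posterior is Gamma(α + ΣXᵢ, β + n).
After batch 1: Gamma(α+S, β+n) = Gamma(3.7+14, 2.1+6) = Gamma(17.7, 8.1).
After batch 2: Gamma(α+S, β+n) = Gamma(17.7+21, 8.1+4) = Gamma(38.7, 12.1).
Posterior mean = α/β = 38.7/12.1 = 3.1983.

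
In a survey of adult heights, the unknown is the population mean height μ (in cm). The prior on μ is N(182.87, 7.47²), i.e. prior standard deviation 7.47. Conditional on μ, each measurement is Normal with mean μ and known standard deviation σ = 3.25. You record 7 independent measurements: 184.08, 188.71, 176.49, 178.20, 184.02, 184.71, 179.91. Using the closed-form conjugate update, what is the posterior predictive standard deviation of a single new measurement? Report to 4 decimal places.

For Normal data with known variance σ², a Normal(μ₀, σ₀²) prior on μ is conjugate. Posterior precision = 1/σ₀² + n/σ²; posterior mean is the precision-weighted average of μ₀ and x̄.
σ₀² = 7.47² = 55.8009, σ² = 3.25² = 10.5625; σ² + n·σ₀² = 10.5625 + 7·55.8009 = 401.1688.
Posterior precision = 1/σ₀² + n/σ² = 1/55.8009 + 7/10.5625 = (σ² + n·σ₀²)/(σ₀²σ²) = 401.1688/(55.8009·10.5625); posterior variance σₙ² = σ₀²σ²/(σ² + n·σ₀²) = 55.8009·10.5625/401.1688 = 1.469200.
Predictive variance for one new observation = σₙ² + σ² = 55.8009·10.5625/401.1688 + 10.5625 = σ²·(σ₀² + 401.1688)/401.1688 = 10.5625·456.9697/401.1688 = 12.031700; SD = √(10.5625·456.9697/401.1688) = 3.4687.

3.4687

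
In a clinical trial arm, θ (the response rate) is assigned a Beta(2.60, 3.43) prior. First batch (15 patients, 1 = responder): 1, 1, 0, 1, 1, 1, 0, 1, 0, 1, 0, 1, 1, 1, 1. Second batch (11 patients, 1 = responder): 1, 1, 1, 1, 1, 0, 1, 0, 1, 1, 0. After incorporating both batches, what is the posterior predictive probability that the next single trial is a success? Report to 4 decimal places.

The Beta prior is conjugate to a Binomial/Bernoulli likelihood; the update adds successes to α and failures to β.
After batch 1: Beta(2.60+11, 3.43+4) = Beta(13.60, 7.43).
After batch 2: Beta(13.60+8, 7.43+3) = Beta(21.60, 10.43).
For a single future Bernoulli trial, P(success | data) = α/(α+β) = 0.6744.

0.6744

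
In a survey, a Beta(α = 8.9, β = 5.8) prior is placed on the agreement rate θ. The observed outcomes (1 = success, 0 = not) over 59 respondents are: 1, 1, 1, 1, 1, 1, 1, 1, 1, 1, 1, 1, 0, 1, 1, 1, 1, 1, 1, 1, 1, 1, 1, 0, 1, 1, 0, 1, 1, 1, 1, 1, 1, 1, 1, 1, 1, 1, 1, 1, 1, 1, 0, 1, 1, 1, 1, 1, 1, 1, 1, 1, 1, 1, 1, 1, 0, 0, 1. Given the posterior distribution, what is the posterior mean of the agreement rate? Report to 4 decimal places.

0.8399

The Beta prior is conjugate to a Binomial/Bernoulli likelihood; the update adds successes to α and failures to β.
Posterior: Beta(α+k, β+n−k) = Beta(8.9+53, 5.8+6) = Beta(61.9, 11.8).
Posterior mean = α/(α+β) = 61.9/73.7 = 0.8399.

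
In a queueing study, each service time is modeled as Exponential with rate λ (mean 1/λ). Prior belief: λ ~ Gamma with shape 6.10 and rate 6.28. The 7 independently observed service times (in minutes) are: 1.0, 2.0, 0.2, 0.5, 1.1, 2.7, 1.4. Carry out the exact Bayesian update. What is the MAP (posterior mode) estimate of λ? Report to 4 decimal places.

With a Gamma(shape α, rate β) prior on the exponential rate λ, the posterior after n observations with total T = Σxᵢ is Gamma(α+n, β+T).
Sum of observations T = 8.9 minutes; n = 7.
Posterior: Gamma(6.10+7, 6.28+8.9) = Gamma(13.10, 15.18).
Mode = (α−1)/β = 0.7971.

0.7971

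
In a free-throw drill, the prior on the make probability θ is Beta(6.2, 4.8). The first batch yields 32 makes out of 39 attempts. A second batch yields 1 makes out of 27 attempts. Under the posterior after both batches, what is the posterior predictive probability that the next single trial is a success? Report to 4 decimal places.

0.5091

The Beta prior is conjugate to a Binomial/Bernoulli likelihood; the update adds successes to α and failures to β.
After batch 1: Beta(6.2+32, 4.8+7) = Beta(38.2, 11.8).
After batch 2: Beta(38.2+1, 11.8+26) = Beta(39.2, 37.8).
For a single future Bernoulli trial, P(success | data) = α/(α+β) = 0.5091.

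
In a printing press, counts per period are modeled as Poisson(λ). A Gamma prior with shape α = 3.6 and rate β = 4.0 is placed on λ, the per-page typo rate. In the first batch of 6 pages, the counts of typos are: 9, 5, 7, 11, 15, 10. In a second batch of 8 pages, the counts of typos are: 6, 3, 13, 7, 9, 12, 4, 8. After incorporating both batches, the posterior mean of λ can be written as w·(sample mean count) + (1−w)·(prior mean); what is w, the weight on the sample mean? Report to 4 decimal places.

0.7778

With a Gamma(shape α, rate β) prior, the Poisson likelihood is conjugate: the posterior is Gamma(α + ΣXᵢ, β + n).
Total number of pages: n = 6 + 8 = 14.
Posterior mean = (α₀+S)/(β₀+n) = [n/(β₀+n)]·(S/n) + [β₀/(β₀+n)]·(α₀/β₀), so only n and β₀ enter the weight.
Weight on data w = n/(β₀+n) = 14/(4.0+14) = 14/18.0 = 0.7778.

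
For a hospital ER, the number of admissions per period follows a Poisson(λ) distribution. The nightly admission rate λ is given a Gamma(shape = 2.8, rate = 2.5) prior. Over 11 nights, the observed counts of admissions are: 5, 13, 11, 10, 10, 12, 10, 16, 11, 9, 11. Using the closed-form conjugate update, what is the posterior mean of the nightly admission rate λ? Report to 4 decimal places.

8.9481

With a Gamma(shape α, rate β) prior, the Poisson likelihood is conjugate: the posterior is Gamma(α + ΣXᵢ, β + n).
Sum of counts S = 118 over n = 11 nights.
Posterior: Gamma(α+S, β+n) = Gamma(2.8+118, 2.5+11) = Gamma(120.8, 13.5).
Posterior mean = α/β = 120.8/13.5 = 8.9481.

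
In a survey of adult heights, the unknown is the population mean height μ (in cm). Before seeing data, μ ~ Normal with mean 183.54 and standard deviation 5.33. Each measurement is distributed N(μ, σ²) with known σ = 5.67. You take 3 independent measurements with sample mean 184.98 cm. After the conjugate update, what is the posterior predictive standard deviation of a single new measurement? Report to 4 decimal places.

For Normal data with known variance σ², a Normal(μ₀, σ₀²) prior on μ is conjugate. Posterior precision = 1/σ₀² + n/σ²; posterior mean is the precision-weighted average of μ₀ and x̄.
σ₀² = 5.33² = 28.4089, σ² = 5.67² = 32.1489; σ² + n·σ₀² = 32.1489 + 3·28.4089 = 117.3756.
Posterior precision = 1/σ₀² + n/σ² = 1/28.4089 + 3/32.1489 = (σ² + n·σ₀²)/(σ₀²σ²) = 117.3756/(28.4089·32.1489); posterior variance σₙ² = σ₀²σ²/(σ² + n·σ₀²) = 28.4089·32.1489/117.3756 = 7.781131.
Predictive variance for one new observation = σₙ² + σ² = 28.4089·32.1489/117.3756 + 32.1489 = σ²·(σ₀² + 117.3756)/117.3756 = 32.1489·145.7845/117.3756 = 39.930031; SD = √(32.1489·145.7845/117.3756) = 6.3190.

6.3190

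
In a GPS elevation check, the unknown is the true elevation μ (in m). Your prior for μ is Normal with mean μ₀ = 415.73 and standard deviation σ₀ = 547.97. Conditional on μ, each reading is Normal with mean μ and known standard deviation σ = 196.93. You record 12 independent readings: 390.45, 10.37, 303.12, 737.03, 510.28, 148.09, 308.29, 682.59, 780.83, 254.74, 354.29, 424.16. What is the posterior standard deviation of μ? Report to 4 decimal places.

For Normal data with known variance σ², a Normal(μ₀, σ₀²) prior on μ is conjugate. Posterior precision = 1/σ₀² + n/σ²; posterior mean is the precision-weighted average of μ₀ and x̄.
σ₀² = 547.97² = 300271.1209, σ² = 196.93² = 38781.4249; σ² + n·σ₀² = 38781.4249 + 12·300271.1209 = 3642034.8757.
Posterior precision = 1/σ₀² + n/σ² = 1/300271.1209 + 12/38781.4249 = (σ² + n·σ₀²)/(σ₀²σ²) = 3642034.8757/(300271.1209·38781.4249); posterior variance σₙ² = σ₀²σ²/(σ² + n·σ₀²) = 300271.1209·38781.4249/3642034.8757 = 3197.372437.
Posterior SD = √σₙ² = √(300271.1209·38781.4249/3642034.8757) = 56.5453.

56.5453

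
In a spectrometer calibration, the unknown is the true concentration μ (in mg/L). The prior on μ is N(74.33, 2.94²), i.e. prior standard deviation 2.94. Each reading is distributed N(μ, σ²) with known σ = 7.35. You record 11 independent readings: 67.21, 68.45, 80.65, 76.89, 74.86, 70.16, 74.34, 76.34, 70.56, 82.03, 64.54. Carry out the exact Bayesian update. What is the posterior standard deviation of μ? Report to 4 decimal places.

For Normal data with known variance σ², a Normal(μ₀, σ₀²) prior on μ is conjugate. Posterior precision = 1/σ₀² + n/σ²; posterior mean is the precision-weighted average of μ₀ and x̄.
σ₀² = 2.94² = 8.6436, σ² = 7.35² = 54.0225; σ² + n·σ₀² = 54.0225 + 11·8.6436 = 149.1021.
Posterior precision = 1/σ₀² + n/σ² = 1/8.6436 + 11/54.0225 = (σ² + n·σ₀²)/(σ₀²σ²) = 149.1021/(8.6436·54.0225); posterior variance σₙ² = σ₀²σ²/(σ² + n·σ₀²) = 8.6436·54.0225/149.1021 = 3.131739.
Posterior SD = √σₙ² = √(8.6436·54.0225/149.1021) = 1.7697.

1.7697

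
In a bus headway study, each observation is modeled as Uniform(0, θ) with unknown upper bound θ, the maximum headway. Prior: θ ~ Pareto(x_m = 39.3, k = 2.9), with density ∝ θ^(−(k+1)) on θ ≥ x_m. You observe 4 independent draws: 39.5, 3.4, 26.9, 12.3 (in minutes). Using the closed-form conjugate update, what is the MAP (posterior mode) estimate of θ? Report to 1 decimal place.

39.5

A Pareto(scale x_m, shape k) prior on the upper bound θ of Uniform(0, θ) is conjugate: posterior is Pareto(max(x_m, max xᵢ), k + n).
Sample maximum = 39.5; prior scale x_m = 39.3 → posterior scale = max = 39.5.
Posterior shape = 2.9 + 4 = 6.9.
The Pareto density is decreasing on [x_m, ∞), so the mode is x_m = 39.5.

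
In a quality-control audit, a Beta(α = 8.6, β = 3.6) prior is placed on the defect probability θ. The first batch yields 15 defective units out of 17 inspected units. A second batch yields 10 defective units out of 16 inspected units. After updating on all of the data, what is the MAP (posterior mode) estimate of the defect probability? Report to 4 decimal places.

0.7546

The Beta prior is conjugate to a Binomial/Bernoulli likelihood; the update adds successes to α and failures to β.
After batch 1: Beta(8.6+15, 3.6+2) = Beta(23.6, 5.6).
After batch 2: Beta(23.6+10, 5.6+6) = Beta(33.6, 11.6).
Mode of Beta(a,b) for a,b>1 is (a−1)/(a+b−2) = 32.6/43.2 = 0.7546.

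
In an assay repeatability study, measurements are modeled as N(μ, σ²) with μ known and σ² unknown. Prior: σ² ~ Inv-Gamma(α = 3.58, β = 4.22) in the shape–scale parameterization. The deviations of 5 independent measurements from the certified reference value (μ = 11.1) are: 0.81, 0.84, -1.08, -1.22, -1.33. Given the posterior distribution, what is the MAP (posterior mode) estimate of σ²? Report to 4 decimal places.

With known mean μ and an Inverse-Gamma(α, β) prior on σ², the Normal likelihood is conjugate: posterior is Inv-Gamma(α + n/2, β + Σ(xᵢ−μ)²/2).
Σ(xᵢ−μ)² = (0.81)² + (0.84)² + (-1.08)² + (-1.22)² + (-1.33)² = 5.7854.
Posterior: Inv-Gamma(3.58 + 5/2, 4.22 + 5.7854/2) = Inv-Gamma(6.08, 7.11270).
Mode = β/(α+1) = 7.11270/7.08 = 1.0046.

1.0046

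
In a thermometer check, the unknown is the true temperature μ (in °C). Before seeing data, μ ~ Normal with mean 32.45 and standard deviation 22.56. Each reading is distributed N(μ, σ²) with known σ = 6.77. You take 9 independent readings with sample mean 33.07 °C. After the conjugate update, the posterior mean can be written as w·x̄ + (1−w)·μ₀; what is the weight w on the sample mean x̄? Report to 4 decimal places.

For Normal data with known variance σ², a Normal(μ₀, σ₀²) prior on μ is conjugate. Posterior precision = 1/σ₀² + n/σ²; posterior mean is the precision-weighted average of μ₀ and x̄.
σ₀² = 22.56² = 508.9536, σ² = 6.77² = 45.8329. Prior precision 1/σ₀² = 1/508.9536; data precision n/σ² = 9/45.8329.
w = (n/σ²)/(1/σ₀² + n/σ²) = n·σ₀²/(σ² + n·σ₀²) = 9·508.9536/(45.8329 + 9·508.9536) = 4580.5824/4626.4153 = 0.9901.

0.9901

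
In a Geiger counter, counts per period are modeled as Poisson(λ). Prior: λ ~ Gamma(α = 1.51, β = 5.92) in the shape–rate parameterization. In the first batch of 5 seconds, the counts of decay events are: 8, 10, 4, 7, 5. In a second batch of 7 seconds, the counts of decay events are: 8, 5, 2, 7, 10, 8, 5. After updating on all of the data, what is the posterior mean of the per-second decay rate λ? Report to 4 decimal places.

4.4927

With a Gamma(shape α, rate β) prior, the Poisson likelihood is conjugate: the posterior is Gamma(α + ΣXᵢ, β + n).
Batch 1: sum of counts S = 34 over n = 5 seconds.
After batch 1: Gamma(α+S, β+n) = Gamma(1.51+34, 5.92+5) = Gamma(35.51, 10.92).
Batch 2: sum of counts S = 45 over n = 7 seconds.
After batch 2: Gamma(α+S, β+n) = Gamma(35.51+45, 10.92+7) = Gamma(80.51, 17.92).
Posterior mean = α/β = 80.51/17.92 = 4.4927.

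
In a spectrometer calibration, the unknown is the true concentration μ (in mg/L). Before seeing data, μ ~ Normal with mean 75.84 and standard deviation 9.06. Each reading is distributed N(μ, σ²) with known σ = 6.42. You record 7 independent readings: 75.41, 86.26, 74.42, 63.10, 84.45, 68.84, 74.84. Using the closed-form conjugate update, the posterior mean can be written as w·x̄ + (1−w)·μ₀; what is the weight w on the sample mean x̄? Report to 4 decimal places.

For Normal data with known variance σ², a Normal(μ₀, σ₀²) prior on μ is conjugate. Posterior precision = 1/σ₀² + n/σ²; posterior mean is the precision-weighted average of μ₀ and x̄.
σ₀² = 9.06² = 82.0836, σ² = 6.42² = 41.2164. Prior precision 1/σ₀² = 1/82.0836; data precision n/σ² = 7/41.2164.
w = (n/σ²)/(1/σ₀² + n/σ²) = n·σ₀²/(σ² + n·σ₀²) = 7·82.0836/(41.2164 + 7·82.0836) = 574.5852/615.8016 = 0.9331.

0.9331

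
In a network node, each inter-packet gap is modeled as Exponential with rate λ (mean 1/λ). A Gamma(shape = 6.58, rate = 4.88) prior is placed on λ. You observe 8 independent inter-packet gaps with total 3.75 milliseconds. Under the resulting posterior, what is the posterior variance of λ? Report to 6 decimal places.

With a Gamma(shape α, rate β) prior on the exponential rate λ, the posterior after n observations with total T = Σxᵢ is Gamma(α+n, β+T).
Posterior: Gamma(6.58+8, 4.88+3.75) = Gamma(14.58, 8.63).
Var = α/β² = 0.195765.

0.195765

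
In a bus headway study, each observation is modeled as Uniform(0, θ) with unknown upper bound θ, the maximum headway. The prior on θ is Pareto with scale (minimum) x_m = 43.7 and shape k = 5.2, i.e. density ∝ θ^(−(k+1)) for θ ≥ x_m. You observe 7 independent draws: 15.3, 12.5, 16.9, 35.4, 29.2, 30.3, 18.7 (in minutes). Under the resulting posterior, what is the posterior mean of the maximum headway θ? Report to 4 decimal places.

47.6018

A Pareto(scale x_m, shape k) prior on the upper bound θ of Uniform(0, θ) is conjugate: posterior is Pareto(max(x_m, max xᵢ), k + n).
Sample maximum = 35.4; prior scale x_m = 43.7 → posterior scale = max = 43.7.
Posterior shape = 5.2 + 7 = 12.2.
E[θ|data] = k·x_m/(k−1) = 12.2·43.7/11.2 = 47.6018.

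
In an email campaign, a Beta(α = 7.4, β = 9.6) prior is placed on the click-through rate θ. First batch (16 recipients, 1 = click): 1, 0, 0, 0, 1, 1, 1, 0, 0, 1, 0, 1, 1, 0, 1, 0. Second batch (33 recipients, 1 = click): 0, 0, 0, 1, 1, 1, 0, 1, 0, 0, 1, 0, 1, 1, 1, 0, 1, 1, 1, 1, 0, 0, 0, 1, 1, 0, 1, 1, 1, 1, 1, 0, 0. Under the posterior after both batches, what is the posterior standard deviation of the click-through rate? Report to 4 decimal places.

0.0610

The Beta prior is conjugate to a Binomial/Bernoulli likelihood; the update adds successes to α and failures to β.
After batch 1: Beta(7.4+8, 9.6+8) = Beta(15.4, 17.6).
After batch 2: Beta(15.4+19, 17.6+14) = Beta(34.4, 31.6).
Var = αβ/((α+β)²(α+β+1)) = 34.4·31.6/(66.0²·67.0) = 0.00372463; SD = √0.00372463 = 0.0610.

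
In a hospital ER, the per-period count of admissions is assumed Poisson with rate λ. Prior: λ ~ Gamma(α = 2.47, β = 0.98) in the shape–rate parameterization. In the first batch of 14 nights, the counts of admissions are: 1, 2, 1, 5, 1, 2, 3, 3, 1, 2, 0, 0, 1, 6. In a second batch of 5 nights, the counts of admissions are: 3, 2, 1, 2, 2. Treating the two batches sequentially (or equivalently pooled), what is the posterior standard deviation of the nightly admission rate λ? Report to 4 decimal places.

0.3184

With a Gamma(shape α, rate β) prior, the Poisson likelihood is conjugate: the posterior is Gamma(α + ΣXᵢ, β + n).
Batch 1: sum of counts S = 28 over n = 14 nights.
After batch 1: Gamma(α+S, β+n) = Gamma(2.47+28, 0.98+14) = Gamma(30.47, 14.98).
Batch 2: sum of counts S = 10 over n = 5 nights.
After batch 2: Gamma(α+S, β+n) = Gamma(30.47+10, 14.98+5) = Gamma(40.47, 19.98).
SD = √α/β = √40.47/19.98 = 0.3184.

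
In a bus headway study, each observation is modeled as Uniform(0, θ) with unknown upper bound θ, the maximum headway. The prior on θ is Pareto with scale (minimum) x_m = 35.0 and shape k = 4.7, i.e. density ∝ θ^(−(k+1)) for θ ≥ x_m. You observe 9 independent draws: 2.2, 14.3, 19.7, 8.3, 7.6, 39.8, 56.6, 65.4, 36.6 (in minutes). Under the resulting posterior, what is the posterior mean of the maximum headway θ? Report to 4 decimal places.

70.5496

A Pareto(scale x_m, shape k) prior on the upper bound θ of Uniform(0, θ) is conjugate: posterior is Pareto(max(x_m, max xᵢ), k + n).
Sample maximum = 65.4; prior scale x_m = 35.0 → posterior scale = max = 65.4.
Posterior shape = 4.7 + 9 = 13.7.
E[θ|data] = k·x_m/(k−1) = 13.7·65.4/12.7 = 70.5496.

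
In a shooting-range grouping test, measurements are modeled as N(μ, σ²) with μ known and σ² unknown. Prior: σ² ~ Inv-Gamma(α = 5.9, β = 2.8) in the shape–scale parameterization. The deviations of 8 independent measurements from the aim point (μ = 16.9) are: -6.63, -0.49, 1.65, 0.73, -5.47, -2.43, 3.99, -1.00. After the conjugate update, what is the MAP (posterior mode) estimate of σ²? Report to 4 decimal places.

4.8531

With known mean μ and an Inverse-Gamma(α, β) prior on σ², the Normal likelihood is conjugate: posterior is Inv-Gamma(α + n/2, β + Σ(xᵢ−μ)²/2).
Σ(xᵢ−μ)² = (-6.63)² + (-0.49)² + (1.65)² + (0.73)² + (-5.47)² + (-2.43)² + (3.99)² + (-1.00)² = 100.1983.
Posterior: Inv-Gamma(5.9 + 8/2, 2.8 + 100.1983/2) = Inv-Gamma(9.90, 52.89915).
Mode = β/(α+1) = 52.89915/10.90 = 4.8531.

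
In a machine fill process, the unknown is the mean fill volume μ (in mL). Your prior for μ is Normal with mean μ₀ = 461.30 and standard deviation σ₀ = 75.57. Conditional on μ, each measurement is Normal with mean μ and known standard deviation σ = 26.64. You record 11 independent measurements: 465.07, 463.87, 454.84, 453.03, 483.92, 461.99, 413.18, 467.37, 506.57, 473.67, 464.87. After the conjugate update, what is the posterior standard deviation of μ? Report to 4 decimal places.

For Normal data with known variance σ², a Normal(μ₀, σ₀²) prior on μ is conjugate. Posterior precision = 1/σ₀² + n/σ²; posterior mean is the precision-weighted average of μ₀ and x̄.
σ₀² = 75.57² = 5710.8249, σ² = 26.64² = 709.6896; σ² + n·σ₀² = 709.6896 + 11·5710.8249 = 63528.7635.
Posterior precision = 1/σ₀² + n/σ² = 1/5710.8249 + 11/709.6896 = (σ² + n·σ₀²)/(σ₀²σ²) = 63528.7635/(5710.8249·709.6896); posterior variance σₙ² = σ₀²σ²/(σ² + n·σ₀²) = 5710.8249·709.6896/63528.7635 = 63.796504.
Posterior SD = √σₙ² = √(5710.8249·709.6896/63528.7635) = 7.9873.

7.9873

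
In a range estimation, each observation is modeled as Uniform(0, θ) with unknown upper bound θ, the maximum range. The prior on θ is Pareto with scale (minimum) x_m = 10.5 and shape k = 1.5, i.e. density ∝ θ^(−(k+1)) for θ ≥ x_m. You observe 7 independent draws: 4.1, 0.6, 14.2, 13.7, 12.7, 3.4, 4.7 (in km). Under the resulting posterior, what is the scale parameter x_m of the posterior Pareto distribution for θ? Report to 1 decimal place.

14.2

A Pareto(scale x_m, shape k) prior on the upper bound θ of Uniform(0, θ) is conjugate: posterior is Pareto(max(x_m, max xᵢ), k + n).
Sample maximum = 14.2; prior scale x_m = 10.5 → posterior scale = max = 14.2.
Posterior shape = 1.5 + 7 = 8.5.
Posterior scale x_m = 14.2.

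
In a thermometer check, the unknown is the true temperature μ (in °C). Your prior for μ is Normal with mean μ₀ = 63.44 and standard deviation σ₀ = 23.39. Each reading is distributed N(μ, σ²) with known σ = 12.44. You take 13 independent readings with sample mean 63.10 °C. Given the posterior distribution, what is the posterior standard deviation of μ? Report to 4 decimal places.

3.4133

For Normal data with known variance σ², a Normal(μ₀, σ₀²) prior on μ is conjugate. Posterior precision = 1/σ₀² + n/σ²; posterior mean is the precision-weighted average of μ₀ and x̄.
σ₀² = 23.39² = 547.0921, σ² = 12.44² = 154.7536; σ² + n·σ₀² = 154.7536 + 13·547.0921 = 7266.9509.
Posterior precision = 1/σ₀² + n/σ² = 1/547.0921 + 13/154.7536 = (σ² + n·σ₀²)/(σ₀²σ²) = 7266.9509/(547.0921·154.7536); posterior variance σₙ² = σ₀²σ²/(σ² + n·σ₀²) = 547.0921·154.7536/7266.9509 = 11.650618.
Posterior SD = √σₙ² = √(547.0921·154.7536/7266.9509) = 3.4133.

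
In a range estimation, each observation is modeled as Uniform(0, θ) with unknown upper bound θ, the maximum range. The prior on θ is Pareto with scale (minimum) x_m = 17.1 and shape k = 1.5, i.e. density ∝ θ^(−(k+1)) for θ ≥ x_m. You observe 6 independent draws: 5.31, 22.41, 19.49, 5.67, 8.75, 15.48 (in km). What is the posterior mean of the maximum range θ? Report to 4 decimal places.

A Pareto(scale x_m, shape k) prior on the upper bound θ of Uniform(0, θ) is conjugate: posterior is Pareto(max(x_m, max xᵢ), k + n).
Sample maximum = 22.41; prior scale x_m = 17.1 → posterior scale = max = 22.41.
Posterior shape = 1.5 + 6 = 7.5.
E[θ|data] = k·x_m/(k−1) = 7.5·22.41/6.5 = 25.8577.

25.8577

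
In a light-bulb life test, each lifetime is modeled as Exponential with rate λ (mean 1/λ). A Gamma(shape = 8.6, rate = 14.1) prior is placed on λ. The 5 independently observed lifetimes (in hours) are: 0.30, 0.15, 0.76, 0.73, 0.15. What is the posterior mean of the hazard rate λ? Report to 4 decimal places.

0.8400

With a Gamma(shape α, rate β) prior on the exponential rate λ, the posterior after n observations with total T = Σxᵢ is Gamma(α+n, β+T).
Sum of observations T = 2.09 hours; n = 5.
Posterior: Gamma(8.6+5, 14.1+2.09) = Gamma(13.6, 16.19).
Posterior mean of λ = α/β = 13.6/16.19 = 0.8400.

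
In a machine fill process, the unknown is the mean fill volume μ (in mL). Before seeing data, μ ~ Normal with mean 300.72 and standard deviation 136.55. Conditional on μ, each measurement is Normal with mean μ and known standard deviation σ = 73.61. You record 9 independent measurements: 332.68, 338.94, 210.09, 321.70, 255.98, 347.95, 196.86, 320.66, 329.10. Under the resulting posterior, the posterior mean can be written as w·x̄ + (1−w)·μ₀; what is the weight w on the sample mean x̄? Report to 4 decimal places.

For Normal data with known variance σ², a Normal(μ₀, σ₀²) prior on μ is conjugate. Posterior precision = 1/σ₀² + n/σ²; posterior mean is the precision-weighted average of μ₀ and x̄.
σ₀² = 136.55² = 18645.9025, σ² = 73.61² = 5418.4321. Prior precision 1/σ₀² = 1/18645.9025; data precision n/σ² = 9/5418.4321.
w = (n/σ²)/(1/σ₀² + n/σ²) = n·σ₀²/(σ² + n·σ₀²) = 9·18645.9025/(5418.4321 + 9·18645.9025) = 167813.1225/173231.5546 = 0.9687.

0.9687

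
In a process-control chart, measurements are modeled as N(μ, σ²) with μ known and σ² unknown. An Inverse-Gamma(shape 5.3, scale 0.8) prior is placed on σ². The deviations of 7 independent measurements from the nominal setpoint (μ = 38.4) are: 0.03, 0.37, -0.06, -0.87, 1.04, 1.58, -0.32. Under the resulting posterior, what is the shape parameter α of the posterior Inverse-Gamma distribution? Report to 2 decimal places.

With known mean μ and an Inverse-Gamma(α, β) prior on σ², the Normal likelihood is conjugate: posterior is Inv-Gamma(α + n/2, β + Σ(xᵢ−μ)²/2).
Σ(xᵢ−μ)² = (0.03)² + (0.37)² + (-0.06)² + (-0.87)² + (1.04)² + (1.58)² + (-0.32)² = 4.5787.
Posterior: Inv-Gamma(5.3 + 7/2, 0.8 + 4.5787/2) = Inv-Gamma(8.80, 3.08935).
Posterior α = 8.80.

8.80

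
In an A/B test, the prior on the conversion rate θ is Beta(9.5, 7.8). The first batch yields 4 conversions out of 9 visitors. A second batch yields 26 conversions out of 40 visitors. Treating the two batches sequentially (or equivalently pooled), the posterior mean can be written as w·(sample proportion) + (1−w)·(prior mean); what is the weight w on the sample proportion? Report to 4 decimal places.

0.7391

The Beta prior is conjugate to a Binomial/Bernoulli likelihood; the update adds successes to α and failures to β.
Total number of visitors: n = 9 + 40 = 49.
Posterior mean = (α₀+k)/(α₀+β₀+n) = [n/(α₀+β₀+n)]·(k/n) + [(α₀+β₀)/(α₀+β₀+n)]·α₀/(α₀+β₀), so only n and the prior enter the weight.
The weight on the data is w = n/(α₀+β₀+n) = 49/(9.5+7.8+49) = 49/66.3 = 0.7391.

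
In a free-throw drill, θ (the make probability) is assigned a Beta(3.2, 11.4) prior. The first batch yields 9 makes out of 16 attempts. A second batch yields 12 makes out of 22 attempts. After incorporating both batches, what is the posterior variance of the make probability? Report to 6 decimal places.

0.004634

The Beta prior is conjugate to a Binomial/Bernoulli likelihood; the update adds successes to α and failures to β.
After batch 1: Beta(3.2+9, 11.4+7) = Beta(12.2, 18.4).
After batch 2: Beta(12.2+12, 18.4+10) = Beta(24.2, 28.4).
Var = αβ/((α+β)²(α+β+1)) = 24.2·28.4/(52.6²·53.6) = 0.004634.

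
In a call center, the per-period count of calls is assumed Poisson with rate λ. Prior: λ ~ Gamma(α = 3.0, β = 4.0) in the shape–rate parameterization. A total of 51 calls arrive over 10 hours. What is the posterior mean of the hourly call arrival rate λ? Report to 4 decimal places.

With a Gamma(shape α, rate β) prior, the Poisson likelihood is conjugate: the posterior is Gamma(α + ΣXᵢ, β + n).
Posterior: Gamma(α+S, β+n) = Gamma(3.0+51, 4.0+10) = Gamma(54.0, 14.0).
Posterior mean = α/β = 54.0/14.0 = 3.8571.

3.8571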